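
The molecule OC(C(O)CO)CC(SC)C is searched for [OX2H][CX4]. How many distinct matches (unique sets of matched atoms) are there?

3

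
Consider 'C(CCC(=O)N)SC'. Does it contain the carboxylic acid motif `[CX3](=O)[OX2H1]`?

The pattern [CX3](=O)[OX2H1] describes an sp2 carbon double-bonded to O and single-bonded to an -OH oxygen — a carboxylic acid.
The closest candidate here is a primary amide (-C(=O)NH2), but the carbonyl is bonded to N, not to an -OH oxygen. No other fragment satisfies the full query, so there is no match.

No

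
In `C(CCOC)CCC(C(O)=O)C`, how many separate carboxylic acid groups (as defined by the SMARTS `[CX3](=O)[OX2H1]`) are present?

1

[CX3](=O)[OX2H1] is the SMARTS for a carboxylic acid: an sp2 carbon double-bonded to O and single-bonded to an -OH oxygen.
Exactly one fragment in the molecule meets all constraints, giving 1 match.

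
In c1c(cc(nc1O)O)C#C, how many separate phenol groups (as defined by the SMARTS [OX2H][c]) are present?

2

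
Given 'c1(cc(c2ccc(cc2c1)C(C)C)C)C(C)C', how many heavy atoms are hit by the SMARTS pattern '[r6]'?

10

The query [r6] means: r6 matches atoms in a six-membered ring.
Check the 17 heavy atoms by environment: 10× c (aromatic, in 6-ring) → match; 7× C (acyclic) → no.
That gives 10 matching atoms.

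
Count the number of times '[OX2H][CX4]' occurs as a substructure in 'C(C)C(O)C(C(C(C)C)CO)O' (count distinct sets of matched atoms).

[OX2H][CX4] is the SMARTS for an aliphatic alcohol: a hydroxyl oxygen bound to an sp3 (X4) carbon.
The molecule carries 3 separate instances of a hydroxyl group (-OH) meeting every constraint; each maps to a distinct set of atoms, giving 3 matches.

3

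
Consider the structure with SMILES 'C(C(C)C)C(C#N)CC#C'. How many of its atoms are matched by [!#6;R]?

0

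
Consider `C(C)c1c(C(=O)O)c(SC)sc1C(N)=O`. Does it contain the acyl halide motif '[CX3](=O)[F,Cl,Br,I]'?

No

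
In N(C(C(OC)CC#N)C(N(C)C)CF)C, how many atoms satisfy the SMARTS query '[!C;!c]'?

The query [!C;!c] means: neither aliphatic nor aromatic carbon — same as [!#6].
Check the 15 heavy atoms by environment: 10× C → no; 1× O → match; 3× N → match; 1× F → match.
Summing the matching environments: 1 + 3 + 1 = 5 matching atoms.

5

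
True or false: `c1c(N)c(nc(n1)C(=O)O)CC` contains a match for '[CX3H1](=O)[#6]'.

False

The pattern [CX3H1](=O)[#6] describes an sp2 carbon with one H, double-bonded to O and single-bonded to carbon — an aldehyde.
The closest candidate here is a carboxylic acid group (-C(=O)OH), but the carbonyl carbon has H0 and is bonded to O, not H1. No other fragment satisfies the full query, so there is no match.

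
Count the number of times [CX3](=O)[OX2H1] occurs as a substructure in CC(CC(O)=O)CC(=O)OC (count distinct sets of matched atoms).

[CX3](=O)[OX2H1] is the SMARTS for a carboxylic acid: an sp2 carbon double-bonded to O and single-bonded to an -OH oxygen.
Exactly one fragment in the molecule meets all constraints, giving 1 match.

1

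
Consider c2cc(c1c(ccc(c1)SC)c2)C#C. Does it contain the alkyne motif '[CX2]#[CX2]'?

Yes

The pattern [CX2]#[CX2] describes a carbon-carbon triple bond — an alkyne.
The molecule carries an ethynyl group (-C#CH), whose atoms satisfy every constraint of the query, so the pattern matches.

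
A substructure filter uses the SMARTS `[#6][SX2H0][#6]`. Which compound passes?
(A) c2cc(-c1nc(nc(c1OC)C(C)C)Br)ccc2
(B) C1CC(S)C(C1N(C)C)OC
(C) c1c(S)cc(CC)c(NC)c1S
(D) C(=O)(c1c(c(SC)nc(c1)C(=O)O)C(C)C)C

D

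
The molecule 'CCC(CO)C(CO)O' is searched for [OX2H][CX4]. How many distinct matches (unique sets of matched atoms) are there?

3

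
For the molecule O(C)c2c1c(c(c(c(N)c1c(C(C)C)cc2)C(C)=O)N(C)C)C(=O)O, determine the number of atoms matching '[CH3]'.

6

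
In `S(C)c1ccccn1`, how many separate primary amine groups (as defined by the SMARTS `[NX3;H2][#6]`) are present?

0

[NX3;H2][#6] is the SMARTS for a primary amine: a trivalent nitrogen with two H attached to carbon.
No fragment in the molecule satisfies every constraint, giving 0 matches.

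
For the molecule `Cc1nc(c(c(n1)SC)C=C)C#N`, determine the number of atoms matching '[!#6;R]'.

2

The query [!#6;R] means: non-carbon atom that is part of a ring.
Check the 13 heavy atoms by environment: 2× n (aromatic, in 6-ring) → match; 4× c (aromatic, in 6-ring) → no; 1× S (acyclic) → no; 5× C (acyclic) → no; 1× N (acyclic) → no.
That gives 2 matching atoms.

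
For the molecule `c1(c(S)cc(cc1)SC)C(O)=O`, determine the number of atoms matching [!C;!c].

The query [!C;!c] means: neither aliphatic nor aromatic carbon — same as [!#6].
Check the 12 heavy atoms by environment: 6× c (aromatic) → no; 2× S → match; 2× C → no; 2× O → match.
Summing the matching environments: 2 + 2 = 4 matching atoms.

4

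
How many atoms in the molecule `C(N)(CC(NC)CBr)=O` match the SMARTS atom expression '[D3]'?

The query [D3] means: atom with exactly three heavy-atom neighbours.
Check the 9 heavy atoms by environment: 2× C (D2) → no; 2× C (D3) → match; 1× O (D1) → no; 1× N (D1) → no; 1× N (D2) → no; 1× C (D1) → no; 1× Br (D1) → no.
That gives 2 matching atoms.

2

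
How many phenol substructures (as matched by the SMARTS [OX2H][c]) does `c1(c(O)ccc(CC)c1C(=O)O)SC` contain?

1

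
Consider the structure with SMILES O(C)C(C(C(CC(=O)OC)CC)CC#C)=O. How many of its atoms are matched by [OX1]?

2

The query [OX1] means: aliphatic oxygen with one total connection — typically a carbonyl =O or an oxide.
Check the 16 heavy atoms by environment: 8× C (X4) → no; 2× C (X3) → no; 2× O (X1) → match; 2× O (X2) → no; 2× C (X2) → no.
That gives 2 matching atoms.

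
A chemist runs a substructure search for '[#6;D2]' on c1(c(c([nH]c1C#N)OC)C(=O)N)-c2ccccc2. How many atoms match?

6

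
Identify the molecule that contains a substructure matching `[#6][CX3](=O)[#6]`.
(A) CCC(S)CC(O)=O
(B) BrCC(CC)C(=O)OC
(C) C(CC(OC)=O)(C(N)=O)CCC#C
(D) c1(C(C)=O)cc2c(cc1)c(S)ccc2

D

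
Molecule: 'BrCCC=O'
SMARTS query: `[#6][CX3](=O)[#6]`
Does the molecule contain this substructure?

No

The pattern [#6][CX3](=O)[#6] describes a carbonyl carbon (no H) flanked by two carbons — a ketone.
The closest candidate here is an aldehyde (-CHO), but the carbonyl carbon has H1, so it is not flanked by two carbons. No other fragment satisfies the full query, so there is no match.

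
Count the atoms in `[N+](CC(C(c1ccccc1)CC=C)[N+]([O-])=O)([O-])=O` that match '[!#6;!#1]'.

The query [!#6;!#1] means: not carbon and not hydrogen — any heteroatom.
Check the 18 heavy atoms by environment: 6× C → no; 6× c (aromatic) → no; 2× N (charge +1) → match; 2× O (charge -1) → match; 2× O → match.
Summing the matching environments: 2 + 2 + 2 = 6 matching atoms.

6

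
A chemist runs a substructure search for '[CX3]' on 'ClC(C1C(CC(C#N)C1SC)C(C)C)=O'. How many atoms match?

1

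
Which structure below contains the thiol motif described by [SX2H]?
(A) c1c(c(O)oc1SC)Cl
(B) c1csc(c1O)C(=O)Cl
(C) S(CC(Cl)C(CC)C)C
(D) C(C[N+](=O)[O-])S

D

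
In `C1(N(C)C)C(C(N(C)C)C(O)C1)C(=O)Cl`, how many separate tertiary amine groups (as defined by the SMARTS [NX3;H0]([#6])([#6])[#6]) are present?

2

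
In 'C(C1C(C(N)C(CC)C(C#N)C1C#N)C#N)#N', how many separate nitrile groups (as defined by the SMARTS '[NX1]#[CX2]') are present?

4

[NX1]#[CX2] is the SMARTS for a nitrile: a nitrogen triple-bonded to a two-connected carbon.
The molecule carries 4 separate instances of a nitrile (-C#N) meeting every constraint; each maps to a distinct set of atoms, giving 4 matches.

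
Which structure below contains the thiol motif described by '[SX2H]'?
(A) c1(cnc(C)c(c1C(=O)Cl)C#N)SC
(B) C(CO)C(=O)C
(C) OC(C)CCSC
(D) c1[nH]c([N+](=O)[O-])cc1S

D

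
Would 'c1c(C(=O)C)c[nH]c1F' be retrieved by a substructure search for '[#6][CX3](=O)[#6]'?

Yes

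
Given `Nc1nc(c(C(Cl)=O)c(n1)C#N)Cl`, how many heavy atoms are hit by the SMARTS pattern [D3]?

5

The query [D3] means: atom with exactly three heavy-atom neighbours.
Check the 13 heavy atoms by environment: 2× n (aromatic, D2) → no; 4× c (aromatic, D3) → match; 2× Cl (D1) → no; 1× C (D3) → match; 1× O (D1) → no; 1× C (D2) → no; 2× N (D1) → no.
Summing the matching environments: 4 + 1 = 5 matching atoms.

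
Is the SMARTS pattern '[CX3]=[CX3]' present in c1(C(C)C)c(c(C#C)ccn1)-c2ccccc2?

The pattern [CX3]=[CX3] describes a non-aromatic C=C double bond between two sp2 carbons — an alkene.
The closest candidate here is an ethynyl group (-C#CH), but the C-C bond is a triple bond, not a double bond. No other fragment satisfies the full query, so there is no match.

No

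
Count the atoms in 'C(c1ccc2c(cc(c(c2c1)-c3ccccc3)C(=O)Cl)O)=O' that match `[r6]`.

16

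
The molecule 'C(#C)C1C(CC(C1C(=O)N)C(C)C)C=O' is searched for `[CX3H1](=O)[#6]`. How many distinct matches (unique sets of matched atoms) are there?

1

[CX3H1](=O)[#6] is the SMARTS for an aldehyde: an sp2 carbon with one H, double-bonded to O and single-bonded to carbon.
Exactly one fragment in the molecule meets all constraints, giving 1 match.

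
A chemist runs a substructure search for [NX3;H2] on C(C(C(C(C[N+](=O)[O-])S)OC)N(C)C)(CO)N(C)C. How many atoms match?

0

Check the 19 heavy atoms by environment: 2× C (H2, X4) → no; 4× C (H1, X4) → no; 1× S (H1, X2) → no; 2× N (H0, X3) → no; 5× C (H3, X4) → no; 1× O (H0, X2) → no; 1× O (H1, X2) → no; 1× N (charge +1, H0, X3) → no; 1× O (charge -1, H0, X1) → no; 1× O (H0, X1) → no.
No environment satisfies the query, so 0 matching atoms.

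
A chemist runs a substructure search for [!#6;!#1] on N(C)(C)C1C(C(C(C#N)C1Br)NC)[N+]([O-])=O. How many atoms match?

7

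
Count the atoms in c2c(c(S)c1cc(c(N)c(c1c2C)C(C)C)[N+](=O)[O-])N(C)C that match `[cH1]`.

2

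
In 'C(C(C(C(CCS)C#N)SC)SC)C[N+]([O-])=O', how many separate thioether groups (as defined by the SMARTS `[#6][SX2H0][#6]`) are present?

[#6][SX2H0][#6] is the SMARTS for a thioether: an aliphatic sulfur bridging two carbons with no H on the sulfur.
The molecule carries 2 separate instances of a methylthio ether (-SCH3) meeting every constraint; each maps to a distinct set of atoms, giving 2 matches.

2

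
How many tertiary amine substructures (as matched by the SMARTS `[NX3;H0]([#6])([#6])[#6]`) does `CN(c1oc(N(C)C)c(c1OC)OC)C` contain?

2

[NX3;H0]([#6])([#6])[#6] is the SMARTS for a tertiary amine: a trivalent nitrogen with no H, bonded to three carbons.
The molecule carries 2 separate instances of a dimethylamino group (-N(CH3)2) meeting every constraint; each maps to a distinct set of atoms, giving 2 matches.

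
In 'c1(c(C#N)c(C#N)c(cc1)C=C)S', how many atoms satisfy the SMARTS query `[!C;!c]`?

3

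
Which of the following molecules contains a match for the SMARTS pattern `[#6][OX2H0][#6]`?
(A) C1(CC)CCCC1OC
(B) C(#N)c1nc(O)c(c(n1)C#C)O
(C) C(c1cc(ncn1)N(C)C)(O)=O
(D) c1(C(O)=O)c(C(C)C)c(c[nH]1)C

A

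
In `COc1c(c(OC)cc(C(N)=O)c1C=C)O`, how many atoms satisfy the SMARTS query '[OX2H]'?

1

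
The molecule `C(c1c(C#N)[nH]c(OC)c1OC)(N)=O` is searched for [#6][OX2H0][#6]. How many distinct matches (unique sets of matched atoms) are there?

[#6][OX2H0][#6] is the SMARTS for an ether: an aliphatic oxygen bridging two carbons with no H on the oxygen.
The molecule carries 2 separate instances of a methoxy ether (-OCH3) meeting every constraint; each maps to a distinct set of atoms, giving 2 matches.

2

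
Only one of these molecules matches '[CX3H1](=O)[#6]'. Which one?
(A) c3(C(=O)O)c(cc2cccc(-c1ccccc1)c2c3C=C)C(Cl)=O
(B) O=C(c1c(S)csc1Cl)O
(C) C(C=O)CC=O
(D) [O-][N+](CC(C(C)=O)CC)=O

C

[CX3H1](=O)[#6] describes an sp2 carbon with one H, double-bonded to O and single-bonded to carbon (an aldehyde).
(A) has a carboxylic acid group (-C(=O)OH) but the carbonyl carbon has H0 and is bonded to O, not H1.
(B) has a carboxylic acid group (-C(=O)OH) but the carbonyl carbon has H0 and is bonded to O, not H1.
(C) contains an aldehyde (-CHO), which satisfies every atom and bond constraint.
(D) has an acetyl/ketone group (-C(=O)CH3) but the carbonyl carbon has H0 (two carbon neighbours), not H1.
So the answer is (C).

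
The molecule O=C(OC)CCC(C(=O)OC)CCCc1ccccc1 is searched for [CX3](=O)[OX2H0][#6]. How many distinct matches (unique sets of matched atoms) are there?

2

[CX3](=O)[OX2H0][#6] is the SMARTS for an ester: a carbonyl carbon bonded to an oxygen that is itself bonded to carbon (no H on that O).
The molecule carries 2 separate instances of a methyl-ester group (-C(=O)OCH3) meeting every constraint; each maps to a distinct set of atoms, giving 2 matches.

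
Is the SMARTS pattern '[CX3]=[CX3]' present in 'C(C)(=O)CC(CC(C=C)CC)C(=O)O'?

The pattern [CX3]=[CX3] describes a non-aromatic C=C double bond between two sp2 carbons — an alkene.
The molecule carries a vinyl group (-CH=CH2), whose atoms satisfy every constraint of the query, so the pattern matches.

Yes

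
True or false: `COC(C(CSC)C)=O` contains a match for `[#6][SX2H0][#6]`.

True

The pattern [#6][SX2H0][#6] describes an aliphatic sulfur bridging two carbons with no H on the sulfur — a thioether.
The molecule carries a methylthio ether (-SCH3), whose atoms satisfy every constraint of the query, so the pattern matches.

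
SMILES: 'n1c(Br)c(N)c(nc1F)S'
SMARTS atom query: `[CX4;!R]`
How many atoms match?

Check the 10 heavy atoms by environment: 2× n (aromatic, X2, in 6-ring) → no; 4× c (aromatic, X3, in 6-ring) → no; 1× N (X3, acyclic) → no; 1× Br (X1, acyclic) → no; 1× F (X1, acyclic) → no; 1× S (X2, acyclic) → no.
No environment satisfies the query, so 0 matching atoms.

0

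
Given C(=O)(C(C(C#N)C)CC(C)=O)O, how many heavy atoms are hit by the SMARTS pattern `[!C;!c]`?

4

The query [!C;!c] means: neither aliphatic nor aromatic carbon — same as [!#6].
Check the 12 heavy atoms by environment: 8× C → no; 3× O → match; 1× N → match.
Summing the matching environments: 3 + 1 = 4 matching atoms.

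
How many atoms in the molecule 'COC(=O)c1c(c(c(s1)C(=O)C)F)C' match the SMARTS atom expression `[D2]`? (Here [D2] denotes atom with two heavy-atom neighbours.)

2

The query [D2] means: atom with exactly two heavy-atom neighbours.
Check the 14 heavy atoms by environment: 1× s (aromatic, D2) → match; 4× c (aromatic, D3) → no; 1× F (D1) → no; 2× C (D3) → no; 2× O (D1) → no; 3× C (D1) → no; 1× O (D2) → match.
Summing the matching environments: 1 + 1 = 2 matching atoms.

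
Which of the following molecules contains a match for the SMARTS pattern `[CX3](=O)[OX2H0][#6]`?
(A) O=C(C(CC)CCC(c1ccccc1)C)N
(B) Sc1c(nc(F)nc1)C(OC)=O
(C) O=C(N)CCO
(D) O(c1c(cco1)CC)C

B

[CX3](=O)[OX2H0][#6] describes a carbonyl carbon bonded to an oxygen that is itself bonded to carbon (no H on that O) (an ester).
(A) has a primary amide (-C(=O)NH2) but the carbonyl is bonded to N, not to an O-C linkage.
(B) contains a methyl-ester group (-C(=O)OCH3), which satisfies every atom and bond constraint.
(C) has a primary amide (-C(=O)NH2) but the carbonyl is bonded to N, not to an O-C linkage.
(D) has a methoxy ether (-OCH3) but the ether oxygen is not adjacent to a C=O carbon.
So the answer is (B).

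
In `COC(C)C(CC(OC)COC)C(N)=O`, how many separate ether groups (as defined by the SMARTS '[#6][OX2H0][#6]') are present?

[#6][OX2H0][#6] is the SMARTS for an ether: an aliphatic oxygen bridging two carbons with no H on the oxygen.
The molecule carries 3 separate instances of a methoxy ether (-OCH3) meeting every constraint; each maps to a distinct set of atoms, giving 3 matches.

3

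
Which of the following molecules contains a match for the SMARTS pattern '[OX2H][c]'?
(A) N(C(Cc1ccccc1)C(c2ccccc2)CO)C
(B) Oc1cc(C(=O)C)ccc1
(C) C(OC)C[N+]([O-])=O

B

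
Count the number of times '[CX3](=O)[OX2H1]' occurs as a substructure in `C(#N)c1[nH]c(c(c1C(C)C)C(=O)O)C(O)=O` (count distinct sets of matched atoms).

2

[CX3](=O)[OX2H1] is the SMARTS for a carboxylic acid: an sp2 carbon double-bonded to O and single-bonded to an -OH oxygen.
The molecule carries 2 separate instances of a carboxylic acid group (-C(=O)OH) meeting every constraint; each maps to a distinct set of atoms, giving 2 matches.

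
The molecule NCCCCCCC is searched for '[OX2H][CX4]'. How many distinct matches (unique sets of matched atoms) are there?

[OX2H][CX4] is the SMARTS for an aliphatic alcohol: a hydroxyl oxygen bound to an sp3 (X4) carbon.
No fragment in the molecule satisfies every constraint, giving 0 matches.

0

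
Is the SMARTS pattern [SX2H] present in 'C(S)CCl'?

The pattern [SX2H] describes an aliphatic sulfur with two connections, one being H — a thiol.
The molecule carries a thiol (-SH), whose atoms satisfy every constraint of the query, so the pattern matches.

Yes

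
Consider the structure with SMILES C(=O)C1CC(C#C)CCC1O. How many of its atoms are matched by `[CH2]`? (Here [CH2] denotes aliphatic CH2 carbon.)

3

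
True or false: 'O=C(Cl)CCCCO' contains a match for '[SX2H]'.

False

The pattern [SX2H] describes an aliphatic sulfur with two connections, one being H — a thiol.
The closest candidate here is a hydroxyl group (-OH), but it is an -OH, not an -SH. No other fragment satisfies the full query, so there is no match.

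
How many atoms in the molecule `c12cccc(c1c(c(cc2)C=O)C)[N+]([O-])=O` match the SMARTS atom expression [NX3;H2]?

0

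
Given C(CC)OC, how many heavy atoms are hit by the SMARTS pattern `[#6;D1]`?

2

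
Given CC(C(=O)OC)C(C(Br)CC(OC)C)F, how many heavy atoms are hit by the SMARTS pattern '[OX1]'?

1

The query [OX1] means: aliphatic oxygen with one total connection — typically a carbonyl =O or an oxide.
Check the 15 heavy atoms by environment: 9× C (X4) → no; 1× F (X1) → no; 1× Br (X1) → no; 2× O (X2) → no; 1× C (X3) → no; 1× O (X1) → match.
That gives 1 matching atom.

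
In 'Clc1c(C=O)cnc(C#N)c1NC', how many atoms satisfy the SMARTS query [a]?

6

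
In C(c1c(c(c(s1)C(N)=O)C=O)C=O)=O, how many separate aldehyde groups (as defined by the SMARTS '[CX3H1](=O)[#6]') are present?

[CX3H1](=O)[#6] is the SMARTS for an aldehyde: an sp2 carbon with one H, double-bonded to O and single-bonded to carbon.
The molecule carries 3 separate instances of an aldehyde (-CHO) meeting every constraint; each maps to a distinct set of atoms, giving 3 matches.

3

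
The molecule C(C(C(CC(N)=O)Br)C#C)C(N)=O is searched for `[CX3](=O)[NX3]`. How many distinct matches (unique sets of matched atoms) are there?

2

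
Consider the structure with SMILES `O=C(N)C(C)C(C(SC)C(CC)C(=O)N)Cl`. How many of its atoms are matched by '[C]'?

The query [C] means: uppercase C matches aliphatic (non-aromatic) carbon only.
Check the 16 heavy atoms by environment: 10× C → match; 1× S → no; 2× O → no; 2× N → no; 1× Cl → no.
That gives 10 matching atoms.

10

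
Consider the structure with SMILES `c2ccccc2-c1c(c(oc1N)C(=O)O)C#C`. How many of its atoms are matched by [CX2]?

2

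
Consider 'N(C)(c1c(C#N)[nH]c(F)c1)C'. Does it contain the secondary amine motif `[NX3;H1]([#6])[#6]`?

No

The pattern [NX3;H1]([#6])[#6] describes a trivalent nitrogen with one H, bonded to two carbons — a secondary amine.
The closest candidate here is a dimethylamino group (-N(CH3)2), but the nitrogen has H0, not H1. No other fragment satisfies the full query, so there is no match.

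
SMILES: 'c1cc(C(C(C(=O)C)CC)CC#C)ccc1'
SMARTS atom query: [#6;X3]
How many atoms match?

7

The query [#6;X3] means: any carbon (aromatic or not) with three total connections.
Check the 16 heavy atoms by environment: 6× C (X4) → no; 2× C (X2) → no; 6× c (aromatic, X3) → match; 1× C (X3) → match; 1× O (X1) → no.
Summing the matching environments: 6 + 1 = 7 matching atoms.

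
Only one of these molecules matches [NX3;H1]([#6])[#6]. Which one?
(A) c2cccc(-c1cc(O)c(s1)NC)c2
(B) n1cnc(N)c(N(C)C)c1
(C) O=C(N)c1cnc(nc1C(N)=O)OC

[NX3;H1]([#6])[#6] describes a trivalent nitrogen with one H, bonded to two carbons (a secondary amine).
(A) contains an N-methylamino group (-NHCH3), which satisfies every atom and bond constraint.
(B) has a primary amino group (-NH2) but the nitrogen has H2 and only one carbon neighbour.
(C) has a primary amide (-C(=O)NH2) but the -C(=O)NH2 nitrogen has H2, not H1.
So the answer is (A).

A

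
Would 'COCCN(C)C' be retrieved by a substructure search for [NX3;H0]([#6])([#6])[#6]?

Yes

The pattern [NX3;H0]([#6])([#6])[#6] describes a trivalent nitrogen with no H, bonded to three carbons — a tertiary amine.
The molecule carries a dimethylamino group (-N(CH3)2), whose atoms satisfy every constraint of the query, so the pattern matches.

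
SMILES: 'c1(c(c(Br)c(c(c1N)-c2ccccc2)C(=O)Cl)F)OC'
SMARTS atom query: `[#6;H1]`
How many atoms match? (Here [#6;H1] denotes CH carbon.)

5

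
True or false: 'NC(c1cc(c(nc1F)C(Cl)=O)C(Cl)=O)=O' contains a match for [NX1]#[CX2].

False

The pattern [NX1]#[CX2] describes a nitrogen triple-bonded to a two-connected carbon — a nitrile.
The closest candidate here is a primary amide (-C(=O)NH2), but the nitrogen is NX3, not NX1. No other fragment satisfies the full query, so there is no match.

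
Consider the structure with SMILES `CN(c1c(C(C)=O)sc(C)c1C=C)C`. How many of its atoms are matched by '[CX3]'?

3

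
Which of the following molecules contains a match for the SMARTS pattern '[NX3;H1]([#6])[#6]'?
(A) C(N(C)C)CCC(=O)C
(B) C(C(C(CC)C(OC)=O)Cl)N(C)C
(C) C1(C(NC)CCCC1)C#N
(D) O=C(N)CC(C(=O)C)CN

[NX3;H1]([#6])[#6] describes a trivalent nitrogen with one H, bonded to two carbons (a secondary amine).
(A) has a dimethylamino group (-N(CH3)2) but the nitrogen has H0, not H1.
(B) has a dimethylamino group (-N(CH3)2) but the nitrogen has H0, not H1.
(C) contains an N-methylamino group (-NHCH3), which satisfies every atom and bond constraint.
(D) has a primary amide (-C(=O)NH2) but the -C(=O)NH2 nitrogen has H2, not H1.
So the answer is (C).

C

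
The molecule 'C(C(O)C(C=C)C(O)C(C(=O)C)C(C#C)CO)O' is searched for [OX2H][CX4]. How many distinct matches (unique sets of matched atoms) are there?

4

[OX2H][CX4] is the SMARTS for an aliphatic alcohol: a hydroxyl oxygen bound to an sp3 (X4) carbon.
The molecule carries 4 separate instances of a hydroxyl group (-OH) meeting every constraint; each maps to a distinct set of atoms, giving 4 matches.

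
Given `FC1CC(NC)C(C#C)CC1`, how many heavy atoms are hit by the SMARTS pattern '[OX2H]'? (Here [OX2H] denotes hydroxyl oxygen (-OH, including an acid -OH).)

0

Check the 11 heavy atoms by environment: 3× C (H2, X4) → no; 3× C (H1, X4) → no; 1× C (H0, X2) → no; 1× C (H1, X2) → no; 1× F (H0, X1) → no; 1× N (H1, X3) → no; 1× C (H3, X4) → no.
No environment satisfies the query, so 0 matching atoms.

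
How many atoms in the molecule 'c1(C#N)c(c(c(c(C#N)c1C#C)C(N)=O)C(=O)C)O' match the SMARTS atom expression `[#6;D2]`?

The query [#6;D2] means: any carbon bonded to exactly two heavy atoms.
Check the 19 heavy atoms by environment: 6× c (aromatic, D3) → no; 2× C (D3) → no; 3× O (D1) → no; 3× N (D1) → no; 3× C (D2) → match; 2× C (D1) → no.
That gives 3 matching atoms.

3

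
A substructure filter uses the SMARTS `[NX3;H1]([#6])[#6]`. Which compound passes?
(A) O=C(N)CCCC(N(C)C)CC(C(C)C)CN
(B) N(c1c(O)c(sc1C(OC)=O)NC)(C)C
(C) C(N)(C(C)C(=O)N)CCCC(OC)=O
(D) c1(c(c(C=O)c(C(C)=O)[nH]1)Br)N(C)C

B

[NX3;H1]([#6])[#6] describes a trivalent nitrogen with one H, bonded to two carbons (a secondary amine).
(A) has a dimethylamino group (-N(CH3)2) but the nitrogen has H0, not H1.
(B) contains an N-methylamino group (-NHCH3), which satisfies every atom and bond constraint.
(C) has a primary amide (-C(=O)NH2) but the -C(=O)NH2 nitrogen has H2, not H1.
(D) has a dimethylamino group (-N(CH3)2) but the nitrogen has H0, not H1.
So the answer is (B).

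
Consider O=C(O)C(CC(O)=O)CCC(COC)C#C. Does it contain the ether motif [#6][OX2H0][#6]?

Yes

The pattern [#6][OX2H0][#6] describes an aliphatic oxygen bridging two carbons with no H on the oxygen — an ether.
The molecule carries a methoxy ether (-OCH3), whose atoms satisfy every constraint of the query, so the pattern matches.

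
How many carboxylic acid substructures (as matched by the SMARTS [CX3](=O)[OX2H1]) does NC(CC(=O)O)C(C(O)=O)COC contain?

2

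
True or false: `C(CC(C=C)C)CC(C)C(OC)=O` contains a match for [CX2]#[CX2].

The pattern [CX2]#[CX2] describes a carbon-carbon triple bond — an alkyne.
The closest candidate here is a vinyl group (-CH=CH2), but the C=C is a double bond; both carbons are CX3, not CX2. No other fragment satisfies the full query, so there is no match.

False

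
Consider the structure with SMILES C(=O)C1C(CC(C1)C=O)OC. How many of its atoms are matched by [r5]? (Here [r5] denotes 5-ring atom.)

5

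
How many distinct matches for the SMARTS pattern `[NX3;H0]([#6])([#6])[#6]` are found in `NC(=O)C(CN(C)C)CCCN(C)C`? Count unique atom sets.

2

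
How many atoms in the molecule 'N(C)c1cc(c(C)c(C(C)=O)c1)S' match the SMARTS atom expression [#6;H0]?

The query [#6;H0] means: any carbon with no attached hydrogen.
Check the 13 heavy atoms by environment: 4× c (aromatic, H0) → match; 2× c (aromatic, H1) → no; 1× S (H1) → no; 1× N (H1) → no; 3× C (H3) → no; 1× C (H0) → match; 1× O (H0) → no.
Summing the matching environments: 4 + 1 = 5 matching atoms.

5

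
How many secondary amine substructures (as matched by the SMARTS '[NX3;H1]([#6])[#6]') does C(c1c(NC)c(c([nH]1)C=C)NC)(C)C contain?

[NX3;H1]([#6])[#6] is the SMARTS for a secondary amine: a trivalent nitrogen with one H, bonded to two carbons.
The molecule carries 2 separate instances of an N-methylamino group (-NHCH3) meeting every constraint; each maps to a distinct set of atoms, giving 2 matches.

2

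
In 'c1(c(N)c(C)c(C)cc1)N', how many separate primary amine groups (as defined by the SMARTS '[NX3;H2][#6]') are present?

[NX3;H2][#6] is the SMARTS for a primary amine: a trivalent nitrogen with two H attached to carbon.
The molecule carries 2 separate instances of a primary amino group (-NH2) meeting every constraint; each maps to a distinct set of atoms, giving 2 matches.

2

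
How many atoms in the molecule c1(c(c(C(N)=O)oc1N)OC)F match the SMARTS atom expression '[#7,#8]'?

5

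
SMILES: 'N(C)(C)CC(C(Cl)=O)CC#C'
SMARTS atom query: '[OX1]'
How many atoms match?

1

Check the 11 heavy atoms by environment: 5× C (X4) → no; 2× C (X2) → no; 1× C (X3) → no; 1× O (X1) → match; 1× Cl (X1) → no; 1× N (X3) → no.
That gives 1 matching atom.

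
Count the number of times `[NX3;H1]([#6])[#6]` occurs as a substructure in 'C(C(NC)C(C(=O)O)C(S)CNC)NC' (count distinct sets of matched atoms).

3

[NX3;H1]([#6])[#6] is the SMARTS for a secondary amine: a trivalent nitrogen with one H, bonded to two carbons.
The molecule carries 3 separate instances of an N-methylamino group (-NHCH3) meeting every constraint; each maps to a distinct set of atoms, giving 3 matches.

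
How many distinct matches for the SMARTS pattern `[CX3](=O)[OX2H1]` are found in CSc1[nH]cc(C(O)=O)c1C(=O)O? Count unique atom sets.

2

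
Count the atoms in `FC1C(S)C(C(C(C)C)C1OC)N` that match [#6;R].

5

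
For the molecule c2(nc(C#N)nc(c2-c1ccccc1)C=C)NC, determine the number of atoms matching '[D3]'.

5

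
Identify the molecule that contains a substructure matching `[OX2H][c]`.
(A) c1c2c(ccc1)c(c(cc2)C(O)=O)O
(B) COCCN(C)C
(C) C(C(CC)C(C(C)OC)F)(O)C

A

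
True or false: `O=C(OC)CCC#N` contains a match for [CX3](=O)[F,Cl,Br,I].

False

The pattern [CX3](=O)[F,Cl,Br,I] describes a carbonyl carbon bonded to a halogen — an acyl halide.
The closest candidate here is a methyl-ester group (-C(=O)OCH3), but the carbonyl is bonded to -O-C, not to a halogen. No other fragment satisfies the full query, so there is no match.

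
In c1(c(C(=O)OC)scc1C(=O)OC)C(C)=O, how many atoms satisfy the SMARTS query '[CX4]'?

The query [CX4] means: C with X4: aliphatic carbon with exactly 4 total connections (bonds + H).
Check the 16 heavy atoms by environment: 1× s (aromatic, X2) → no; 4× c (aromatic, X3) → no; 3× C (X3) → no; 3× O (X1) → no; 2× O (X2) → no; 3× C (X4) → match.
That gives 3 matching atoms.

3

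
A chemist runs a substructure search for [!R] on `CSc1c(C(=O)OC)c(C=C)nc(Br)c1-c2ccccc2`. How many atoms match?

The query [!R] means: !R matches any atom not in a ring.
Check the 21 heavy atoms by environment: 1× n (aromatic, in 6-ring) → no; 11× c (aromatic, in 6-ring) → no; 1× Br (acyclic) → match; 5× C (acyclic) → match; 2× O (acyclic) → match; 1× S (acyclic) → match.
Summing the matching environments: 1 + 5 + 2 + 1 = 9 matching atoms.

9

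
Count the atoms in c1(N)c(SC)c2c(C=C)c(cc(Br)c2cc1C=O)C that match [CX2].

The query [CX2] means: C with X2: aliphatic carbon with exactly 2 total connections.
Check the 19 heavy atoms by environment: 10× c (aromatic, X3) → no; 3× C (X3) → no; 1× N (X3) → no; 1× S (X2) → no; 2× C (X4) → no; 1× O (X1) → no; 1× Br (X1) → no.
No environment satisfies the query, so 0 matching atoms.

0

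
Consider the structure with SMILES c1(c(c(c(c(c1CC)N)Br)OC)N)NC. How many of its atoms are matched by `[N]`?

Check the 15 heavy atoms by environment: 6× c (aromatic) → no; 1× Br → no; 3× N → match; 1× O → no; 4× C → no.
That gives 3 matching atoms.

3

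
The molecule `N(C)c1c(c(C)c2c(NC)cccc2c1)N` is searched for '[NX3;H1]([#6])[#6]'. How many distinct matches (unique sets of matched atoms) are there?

2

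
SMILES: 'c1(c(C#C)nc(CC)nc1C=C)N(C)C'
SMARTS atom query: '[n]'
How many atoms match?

The query [n] means: lowercase n matches aromatic nitrogen only.
Check the 15 heavy atoms by environment: 2× n (aromatic) → match; 4× c (aromatic) → no; 8× C → no; 1× N → no.
That gives 2 matching atoms.

2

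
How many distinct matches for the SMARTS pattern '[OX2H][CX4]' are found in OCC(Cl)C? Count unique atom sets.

1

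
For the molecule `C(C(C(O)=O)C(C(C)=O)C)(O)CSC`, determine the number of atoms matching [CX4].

Check the 14 heavy atoms by environment: 7× C (X4) → match; 2× O (X2) → no; 2× C (X3) → no; 2× O (X1) → no; 1× S (X2) → no.
That gives 7 matching atoms.

7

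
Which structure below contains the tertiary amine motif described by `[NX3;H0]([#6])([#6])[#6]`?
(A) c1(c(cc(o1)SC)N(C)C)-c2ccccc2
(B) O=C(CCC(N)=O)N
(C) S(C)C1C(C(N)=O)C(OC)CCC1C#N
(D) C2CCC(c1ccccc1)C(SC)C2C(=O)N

A

[NX3;H0]([#6])([#6])[#6] describes a trivalent nitrogen with no H, bonded to three carbons (a tertiary amine).
(A) contains a dimethylamino group (-N(CH3)2), which satisfies every atom and bond constraint.
(B) has a primary amide (-C(=O)NH2) but the amide nitrogen has H2 and only one carbon neighbour.
(C) has a primary amide (-C(=O)NH2) but the amide nitrogen has H2 and only one carbon neighbour.
(D) has a primary amide (-C(=O)NH2) but the amide nitrogen has H2 and only one carbon neighbour.
So the answer is (A).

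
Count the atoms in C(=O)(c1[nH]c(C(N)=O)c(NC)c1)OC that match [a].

5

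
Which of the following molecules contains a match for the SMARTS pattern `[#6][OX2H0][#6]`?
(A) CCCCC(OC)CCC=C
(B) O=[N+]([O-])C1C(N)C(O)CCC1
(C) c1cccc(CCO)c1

[#6][OX2H0][#6] describes an aliphatic oxygen bridging two carbons with no H on the oxygen (an ether).
(A) contains a methoxy ether (-OCH3), which satisfies every atom and bond constraint.
(B) has a hydroxyl group (-OH) but the oxygen has H1, not H0 bridging two carbons.
(C) has a hydroxyl group (-OH) but the oxygen has H1, not H0 bridging two carbons.
So the answer is (A).

A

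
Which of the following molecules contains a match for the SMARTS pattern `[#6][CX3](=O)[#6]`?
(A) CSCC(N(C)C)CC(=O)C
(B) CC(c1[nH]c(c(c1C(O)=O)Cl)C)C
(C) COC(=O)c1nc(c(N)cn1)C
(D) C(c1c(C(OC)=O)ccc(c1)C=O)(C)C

A

[#6][CX3](=O)[#6] describes a carbonyl carbon (no H) flanked by two carbons (a ketone).
(A) contains an acetyl/ketone group (-C(=O)CH3), which satisfies every atom and bond constraint.
(B) has a carboxylic acid group (-C(=O)OH) but one neighbour of the carbonyl carbon is O, not C.
(C) has a methyl-ester group (-C(=O)OCH3) but one neighbour of the carbonyl carbon is O, not C.
(D) has a methyl-ester group (-C(=O)OCH3) but one neighbour of the carbonyl carbon is O, not C.
So the answer is (A).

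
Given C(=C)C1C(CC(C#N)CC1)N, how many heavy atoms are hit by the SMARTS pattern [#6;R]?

6

The query [#6;R] means: carbon that is part of a ring.
Check the 11 heavy atoms by environment: 6× C (in 6-ring) → match; 3× C (acyclic) → no; 2× N (acyclic) → no.
That gives 6 matching atoms.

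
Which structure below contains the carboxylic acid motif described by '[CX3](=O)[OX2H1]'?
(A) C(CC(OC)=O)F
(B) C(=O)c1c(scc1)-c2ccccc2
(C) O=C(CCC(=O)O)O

C

[CX3](=O)[OX2H1] describes an sp2 carbon double-bonded to O and single-bonded to an -OH oxygen (a carboxylic acid).
(A) has a methyl-ester group (-C(=O)OCH3) but the singly-bonded O has no H (OX2H0, not OX2H1).
(B) has an aldehyde (-CHO) but there is no singly-bonded oxygen on the carbonyl carbon.
(C) contains a carboxylic acid group (-C(=O)OH), which satisfies every atom and bond constraint.
So the answer is (C).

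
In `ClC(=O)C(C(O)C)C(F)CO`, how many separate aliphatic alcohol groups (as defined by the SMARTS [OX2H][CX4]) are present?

2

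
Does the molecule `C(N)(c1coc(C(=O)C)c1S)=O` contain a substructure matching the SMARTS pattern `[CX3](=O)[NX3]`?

Yes

The pattern [CX3](=O)[NX3] describes a carbonyl carbon bonded to a trivalent nitrogen — an amide.
The molecule carries a primary amide (-C(=O)NH2), whose atoms satisfy every constraint of the query, so the pattern matches.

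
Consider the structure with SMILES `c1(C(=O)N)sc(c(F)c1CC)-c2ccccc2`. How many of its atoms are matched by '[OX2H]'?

0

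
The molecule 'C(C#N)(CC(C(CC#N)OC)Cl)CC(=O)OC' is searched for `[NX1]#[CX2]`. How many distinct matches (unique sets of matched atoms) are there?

[NX1]#[CX2] is the SMARTS for a nitrile: a nitrogen triple-bonded to a two-connected carbon.
The molecule carries 2 separate instances of a nitrile (-C#N) meeting every constraint; each maps to a distinct set of atoms, giving 2 matches.

2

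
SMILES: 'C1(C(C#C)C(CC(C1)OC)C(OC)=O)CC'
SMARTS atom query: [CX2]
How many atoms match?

2

The query [CX2] means: C with X2: aliphatic carbon with exactly 2 total connections.
Check the 16 heavy atoms by environment: 10× C (X4) → no; 2× O (X2) → no; 2× C (X2) → match; 1× C (X3) → no; 1× O (X1) → no.
That gives 2 matching atoms.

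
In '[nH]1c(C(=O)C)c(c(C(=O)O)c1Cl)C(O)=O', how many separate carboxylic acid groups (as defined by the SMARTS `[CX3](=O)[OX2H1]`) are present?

2

[CX3](=O)[OX2H1] is the SMARTS for a carboxylic acid: an sp2 carbon double-bonded to O and single-bonded to an -OH oxygen.
The molecule carries 2 separate instances of a carboxylic acid group (-C(=O)OH) meeting every constraint; each maps to a distinct set of atoms, giving 2 matches.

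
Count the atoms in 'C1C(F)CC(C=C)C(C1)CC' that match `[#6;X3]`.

The query [#6;X3] means: any carbon (aromatic or not) with three total connections.
Check the 11 heavy atoms by environment: 8× C (X4) → no; 1× F (X1) → no; 2× C (X3) → match.
That gives 2 matching atoms.

2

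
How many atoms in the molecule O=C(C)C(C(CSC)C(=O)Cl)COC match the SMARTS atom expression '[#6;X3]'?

2

The query [#6;X3] means: any carbon (aromatic or not) with three total connections.
Check the 14 heavy atoms by environment: 7× C (X4) → no; 2× C (X3) → match; 2× O (X1) → no; 1× Cl (X1) → no; 1× O (X2) → no; 1× S (X2) → no.
That gives 2 matching atoms.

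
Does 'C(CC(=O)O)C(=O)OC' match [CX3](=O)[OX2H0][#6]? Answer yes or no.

Yes

The pattern [CX3](=O)[OX2H0][#6] describes a carbonyl carbon bonded to an oxygen that is itself bonded to carbon (no H on that O) — an ester.
The molecule carries a methyl-ester group (-C(=O)OCH3), whose atoms satisfy every constraint of the query, so the pattern matches.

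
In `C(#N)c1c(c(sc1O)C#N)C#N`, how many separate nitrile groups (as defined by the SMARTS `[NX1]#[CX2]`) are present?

[NX1]#[CX2] is the SMARTS for a nitrile: a nitrogen triple-bonded to a two-connected carbon.
The molecule carries 3 separate instances of a nitrile (-C#N) meeting every constraint; each maps to a distinct set of atoms, giving 3 matches.

3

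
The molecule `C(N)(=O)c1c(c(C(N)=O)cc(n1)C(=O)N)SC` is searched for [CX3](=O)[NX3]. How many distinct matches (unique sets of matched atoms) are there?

[CX3](=O)[NX3] is the SMARTS for an amide: a carbonyl carbon bonded to a trivalent nitrogen.
The molecule carries 3 separate instances of a primary amide (-C(=O)NH2) meeting every constraint; each maps to a distinct set of atoms, giving 3 matches.

3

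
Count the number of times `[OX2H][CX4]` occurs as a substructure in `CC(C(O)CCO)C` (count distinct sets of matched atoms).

[OX2H][CX4] is the SMARTS for an aliphatic alcohol: a hydroxyl oxygen bound to an sp3 (X4) carbon.
The molecule carries 2 separate instances of a hydroxyl group (-OH) meeting every constraint; each maps to a distinct set of atoms, giving 2 matches.

2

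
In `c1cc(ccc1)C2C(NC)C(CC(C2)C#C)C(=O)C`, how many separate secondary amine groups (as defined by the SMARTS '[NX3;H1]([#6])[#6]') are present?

1

[NX3;H1]([#6])[#6] is the SMARTS for a secondary amine: a trivalent nitrogen with one H, bonded to two carbons.
Exactly one fragment in the molecule meets all constraints, giving 1 match.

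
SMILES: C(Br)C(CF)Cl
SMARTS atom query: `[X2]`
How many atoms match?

0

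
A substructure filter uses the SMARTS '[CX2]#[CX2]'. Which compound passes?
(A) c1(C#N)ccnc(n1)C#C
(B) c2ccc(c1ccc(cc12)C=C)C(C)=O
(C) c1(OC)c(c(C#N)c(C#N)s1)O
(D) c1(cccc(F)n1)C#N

A

[CX2]#[CX2] describes a carbon-carbon triple bond (an alkyne).
(A) contains an ethynyl group (-C#CH), which satisfies every atom and bond constraint.
(B) has a vinyl group (-CH=CH2) but the C=C is a double bond; both carbons are CX3, not CX2.
(C) has a nitrile (-C#N) but the triple bond is C#N, not C#C.
(D) has a nitrile (-C#N) but the triple bond is C#N, not C#C.
So the answer is (A).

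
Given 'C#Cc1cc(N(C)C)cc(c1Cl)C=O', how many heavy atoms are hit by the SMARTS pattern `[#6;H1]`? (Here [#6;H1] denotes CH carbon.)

4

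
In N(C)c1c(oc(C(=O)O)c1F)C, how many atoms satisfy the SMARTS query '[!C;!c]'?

The query [!C;!c] means: neither aliphatic nor aromatic carbon — same as [!#6].
Check the 12 heavy atoms by environment: 1× o (aromatic) → match; 4× c (aromatic) → no; 1× F → match; 3× C → no; 2× O → match; 1× N → match.
Summing the matching environments: 1 + 1 + 2 + 1 = 5 matching atoms.

5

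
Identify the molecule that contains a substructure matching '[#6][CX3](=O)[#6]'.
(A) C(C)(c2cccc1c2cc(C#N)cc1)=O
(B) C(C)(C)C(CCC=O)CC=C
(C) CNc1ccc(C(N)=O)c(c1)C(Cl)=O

[#6][CX3](=O)[#6] describes a carbonyl carbon (no H) flanked by two carbons (a ketone).
(A) contains an acetyl/ketone group (-C(=O)CH3), which satisfies every atom and bond constraint.
(B) has an aldehyde (-CHO) but the carbonyl carbon has H1, so it is not flanked by two carbons.
(C) has a primary amide (-C(=O)NH2) but one neighbour of the carbonyl carbon is N, not C.
So the answer is (A).

A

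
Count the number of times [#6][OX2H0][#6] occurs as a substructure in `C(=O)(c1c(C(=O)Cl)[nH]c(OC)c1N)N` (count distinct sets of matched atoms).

[#6][OX2H0][#6] is the SMARTS for an ether: an aliphatic oxygen bridging two carbons with no H on the oxygen.
Exactly one fragment in the molecule meets all constraints, giving 1 match.

1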